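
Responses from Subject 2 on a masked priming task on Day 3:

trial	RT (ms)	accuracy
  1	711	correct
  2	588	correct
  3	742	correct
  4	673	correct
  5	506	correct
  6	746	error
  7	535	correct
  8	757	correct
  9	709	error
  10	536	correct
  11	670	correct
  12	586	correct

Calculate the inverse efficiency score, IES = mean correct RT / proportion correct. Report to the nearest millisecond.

Correct trials (n=10): 711, 588, 742, 673, 506, 535, 757, 536, 670, 586
Mean correct RT = 6304/10 = 630.4000 ms
Proportion correct = 10/12
IES = 630.4000 / (10/12) = 756.480 ms

756 ms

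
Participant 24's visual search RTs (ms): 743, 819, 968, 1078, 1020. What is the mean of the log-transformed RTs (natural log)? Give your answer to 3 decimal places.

6.821

ln(RT): 6.6107, 6.7081, 6.8752, 6.9829, 6.9276
Σ ln(RT) = 34.1044
Mean = 34.1044/5 = 6.82089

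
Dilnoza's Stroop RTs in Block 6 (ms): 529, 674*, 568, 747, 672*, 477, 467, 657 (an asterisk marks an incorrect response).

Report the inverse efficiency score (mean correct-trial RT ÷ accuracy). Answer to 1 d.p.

765.6 ms

Correct trials (n=6): 529, 568, 747, 477, 467, 657
Mean correct RT = 3445/6 = 574.1667 ms
Proportion correct = 6/8
IES = 574.1667 / (6/8) = 765.556 ms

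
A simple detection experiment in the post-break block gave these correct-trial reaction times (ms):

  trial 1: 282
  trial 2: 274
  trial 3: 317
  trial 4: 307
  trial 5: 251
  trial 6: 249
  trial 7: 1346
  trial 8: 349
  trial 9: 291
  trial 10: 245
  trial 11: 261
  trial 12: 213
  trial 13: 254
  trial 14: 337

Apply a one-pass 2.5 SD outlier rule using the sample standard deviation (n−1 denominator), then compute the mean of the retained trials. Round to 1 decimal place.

n = 14, ΣRT = 4976, M = 355.429
Σ(x−M)² = 1075525.43; s = √(1075525.43/13) = 287.633
Cutoffs: 355.429 ± 2.5·287.633 → [-363.7, 1074.5]
Outside: 1346 → excluded.
Retained (n=13): Σ = 3630, mean = 3630/13 = 279.231

279.2 ms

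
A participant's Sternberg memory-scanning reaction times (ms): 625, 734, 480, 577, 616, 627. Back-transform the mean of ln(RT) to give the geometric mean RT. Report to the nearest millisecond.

605 ms

ln(RT): 6.4378, 6.5985, 6.1738, 6.3578, 6.4232, 6.4409
Mean ln(RT) = 38.4321/6 = 6.40535
Geometric mean = exp(6.40535) = 605.07 ms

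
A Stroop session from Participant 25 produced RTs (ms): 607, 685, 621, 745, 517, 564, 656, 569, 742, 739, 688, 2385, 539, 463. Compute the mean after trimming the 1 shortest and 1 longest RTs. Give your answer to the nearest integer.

639 ms

Sorted: 463, 517, 539, 564, 569, 607, 621, 656, 685, 688, 739, 742, 745, 2385
Drop lowest 1 (463) and highest 1 (2385)
Remaining (n=12): Σ = 7672, mean = 7672/12 = 639.333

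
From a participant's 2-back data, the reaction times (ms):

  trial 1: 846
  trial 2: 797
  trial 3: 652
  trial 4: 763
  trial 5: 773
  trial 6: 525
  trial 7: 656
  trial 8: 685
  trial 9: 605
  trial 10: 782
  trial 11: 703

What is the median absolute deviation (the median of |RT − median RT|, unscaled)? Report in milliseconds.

70 ms

Sorted: 525, 605, 652, 656, 685, 703, 763, 773, 782, 797, 846 → median = 703
|x − 703|: 143, 94, 51, 60, 70, 178, 47, 18, 98, 79, 0
Sorted deviations: 0, 18, 47, 51, 60, 70, 79, 94, 98, 143, 178 → MAD = 70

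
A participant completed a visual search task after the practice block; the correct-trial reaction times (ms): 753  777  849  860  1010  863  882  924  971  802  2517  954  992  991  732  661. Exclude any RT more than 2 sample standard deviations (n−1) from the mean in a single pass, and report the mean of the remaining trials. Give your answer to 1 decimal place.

868.1 ms

n = 16, ΣRT = 15538, M = 971.125
Σ(x−M)² = 2708707.75; s = √(2708707.75/15) = 424.948
Cutoffs: 971.125 ± 2·424.948 → [121.2, 1821.0]
Outside: 2517 → excluded.
Retained (n=15): Σ = 13021, mean = 13021/15 = 868.067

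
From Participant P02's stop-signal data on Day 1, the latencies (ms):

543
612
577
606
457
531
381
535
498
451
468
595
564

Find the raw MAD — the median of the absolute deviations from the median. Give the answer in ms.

Sorted: 381, 451, 457, 468, 498, 531, 535, 543, 564, 577, 595, 606, 612 → median = 535
|x − 535|: 8, 77, 42, 71, 78, 4, 154, 0, 37, 84, 67, 60, 29
Sorted deviations: 0, 4, 8, 29, 37, 42, 60, 67, 71, 77, 78, 84, 154 → MAD = 60

60 ms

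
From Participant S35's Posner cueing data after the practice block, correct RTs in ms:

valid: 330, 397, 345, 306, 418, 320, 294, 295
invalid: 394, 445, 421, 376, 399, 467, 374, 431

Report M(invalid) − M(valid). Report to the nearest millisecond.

M(valid) = 2705/8 = 338.125
M(invalid) = 3307/8 = 413.375
Difference = 413.375 − 338.125 = 75.250 ms

75 ms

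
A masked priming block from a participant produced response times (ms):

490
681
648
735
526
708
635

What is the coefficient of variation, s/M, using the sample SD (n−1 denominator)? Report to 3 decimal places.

0.145

n = 7, Σ = 4423, M = 631.8571
Σ(x−M)² = 50450.857; s = √(50450.857/6) = 91.6977
CV = 91.6977 / 631.8571 = 0.14512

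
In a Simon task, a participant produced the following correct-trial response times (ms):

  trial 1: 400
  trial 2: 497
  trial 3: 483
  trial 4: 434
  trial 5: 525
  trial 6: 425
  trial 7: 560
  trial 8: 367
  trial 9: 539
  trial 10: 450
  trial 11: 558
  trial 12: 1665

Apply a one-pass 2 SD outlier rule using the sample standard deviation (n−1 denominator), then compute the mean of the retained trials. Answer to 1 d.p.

n = 12, ΣRT = 6903, M = 575.250
Σ(x−M)² = 1338852.25; s = √(1338852.25/11) = 348.875
Cutoffs: 575.250 ± 2·348.875 → [-122.5, 1273.0]
Outside: 1665 → excluded.
Retained (n=11): Σ = 5238, mean = 5238/11 = 476.182

476.2 ms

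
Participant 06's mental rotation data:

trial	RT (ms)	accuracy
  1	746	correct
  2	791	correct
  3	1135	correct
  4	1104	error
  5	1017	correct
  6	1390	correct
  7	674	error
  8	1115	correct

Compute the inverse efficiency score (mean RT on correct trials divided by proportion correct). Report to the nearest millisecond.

1376 ms

Correct trials (n=6): 746, 791, 1135, 1017, 1390, 1115
Mean correct RT = 6194/6 = 1032.3333 ms
Proportion correct = 6/8
IES = 1032.3333 / (6/8) = 1376.444 ms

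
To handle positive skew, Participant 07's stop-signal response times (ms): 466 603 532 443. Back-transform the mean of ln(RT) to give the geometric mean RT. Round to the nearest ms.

ln(RT): 6.1442, 6.4019, 6.2766, 6.0936
Mean ln(RT) = 24.9163/4 = 6.22908
Geometric mean = exp(6.22908) = 507.29 ms

507 ms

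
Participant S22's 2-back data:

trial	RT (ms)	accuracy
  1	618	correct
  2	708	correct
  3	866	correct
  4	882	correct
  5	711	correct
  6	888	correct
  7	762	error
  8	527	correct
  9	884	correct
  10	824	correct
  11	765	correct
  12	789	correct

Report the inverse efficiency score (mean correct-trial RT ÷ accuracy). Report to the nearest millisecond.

Correct trials (n=11): 618, 708, 866, 882, 711, 888, 527, 884, 824, 765, 789
Mean correct RT = 8462/11 = 769.2727 ms
Proportion correct = 11/12
IES = 769.2727 / (11/12) = 839.207 ms

839 ms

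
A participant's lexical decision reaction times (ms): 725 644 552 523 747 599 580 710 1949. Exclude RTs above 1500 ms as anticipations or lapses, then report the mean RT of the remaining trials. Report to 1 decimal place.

635.0 ms

Excluded: 1949
Retained (n=8): Σ = 5080
Mean = 5080/8 = 635.0000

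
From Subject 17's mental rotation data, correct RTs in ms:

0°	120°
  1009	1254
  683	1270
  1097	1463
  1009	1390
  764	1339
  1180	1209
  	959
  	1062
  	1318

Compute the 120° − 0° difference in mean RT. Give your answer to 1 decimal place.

294.6 ms

M(0°) = 5742/6 = 957.000
M(120°) = 11264/9 = 1251.556
Difference = 1251.556 − 957.000 = 294.556 ms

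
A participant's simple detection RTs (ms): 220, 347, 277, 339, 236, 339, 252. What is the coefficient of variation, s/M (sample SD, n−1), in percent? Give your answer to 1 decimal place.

n = 7, Σ = 2010, M = 287.1429
Σ(x−M)² = 17422.857; s = √(17422.857/6) = 53.8870
CV = 53.8870 / 287.1429 = 0.18767 = 18.767%

18.8%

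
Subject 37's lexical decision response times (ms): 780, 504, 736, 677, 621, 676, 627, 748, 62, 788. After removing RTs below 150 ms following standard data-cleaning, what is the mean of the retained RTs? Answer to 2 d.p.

684.11 ms

Excluded: 62
Retained (n=9): Σ = 6157
Mean = 6157/9 = 684.1111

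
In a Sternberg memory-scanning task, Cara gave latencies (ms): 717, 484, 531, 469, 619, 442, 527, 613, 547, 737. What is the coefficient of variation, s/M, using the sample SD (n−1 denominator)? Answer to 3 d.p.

n = 10, Σ = 5686, M = 568.6000
Σ(x−M)² = 91608.400; s = √(91608.400/9) = 100.8896
CV = 100.8896 / 568.6000 = 0.17744

0.177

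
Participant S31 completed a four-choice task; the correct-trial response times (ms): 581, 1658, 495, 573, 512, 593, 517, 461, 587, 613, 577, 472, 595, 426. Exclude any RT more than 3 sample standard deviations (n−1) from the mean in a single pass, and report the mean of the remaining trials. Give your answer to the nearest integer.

n = 14, ΣRT = 8660, M = 618.571
Σ(x−M)² = 1208205.43; s = √(1208205.43/13) = 304.859
Cutoffs: 618.571 ± 3·304.859 → [-296.0, 1533.1]
Outside: 1658 → excluded.
Retained (n=13): Σ = 7002, mean = 7002/13 = 538.615

539 ms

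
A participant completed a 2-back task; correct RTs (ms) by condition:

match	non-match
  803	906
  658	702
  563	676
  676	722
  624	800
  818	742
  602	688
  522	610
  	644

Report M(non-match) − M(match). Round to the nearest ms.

63 ms

M(match) = 5266/8 = 658.250
M(non-match) = 6490/9 = 721.111
Difference = 721.111 − 658.250 = 62.861 ms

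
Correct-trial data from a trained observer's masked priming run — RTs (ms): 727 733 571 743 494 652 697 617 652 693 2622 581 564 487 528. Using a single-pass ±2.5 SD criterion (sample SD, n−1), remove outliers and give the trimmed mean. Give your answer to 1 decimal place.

624.2 ms

n = 15, ΣRT = 11361, M = 757.400
Σ(x−M)² = 3826571.60; s = √(3826571.60/14) = 522.806
Cutoffs: 757.400 ± 2.5·522.806 → [-549.6, 2064.4]
Outside: 2622 → excluded.
Retained (n=14): Σ = 8739, mean = 8739/14 = 624.214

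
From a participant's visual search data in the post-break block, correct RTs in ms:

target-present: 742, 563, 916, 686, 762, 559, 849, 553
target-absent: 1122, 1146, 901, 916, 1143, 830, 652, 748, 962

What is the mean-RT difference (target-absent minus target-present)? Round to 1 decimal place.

231.8 ms

M(target-present) = 5630/8 = 703.750
M(target-absent) = 8420/9 = 935.556
Difference = 935.556 − 703.750 = 231.806 ms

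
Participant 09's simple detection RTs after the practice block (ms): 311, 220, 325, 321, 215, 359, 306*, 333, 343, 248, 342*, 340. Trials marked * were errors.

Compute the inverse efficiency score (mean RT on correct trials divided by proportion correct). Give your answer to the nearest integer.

362 ms

Correct trials (n=10): 311, 220, 325, 321, 215, 359, 333, 343, 248, 340
Mean correct RT = 3015/10 = 301.5000 ms
Proportion correct = 10/12
IES = 301.5000 / (10/12) = 361.800 ms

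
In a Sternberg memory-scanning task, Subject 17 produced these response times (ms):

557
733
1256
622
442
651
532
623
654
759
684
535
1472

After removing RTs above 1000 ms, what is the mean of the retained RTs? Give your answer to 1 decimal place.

617.5 ms

Excluded: 1256, 1472
Retained (n=11): Σ = 6792
Mean = 6792/11 = 617.4545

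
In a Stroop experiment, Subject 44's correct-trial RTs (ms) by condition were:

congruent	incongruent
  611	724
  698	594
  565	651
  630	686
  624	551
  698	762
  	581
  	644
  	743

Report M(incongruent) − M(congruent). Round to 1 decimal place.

21.9 ms

M(congruent) = 3826/6 = 637.667
M(incongruent) = 5936/9 = 659.556
Difference = 659.556 − 637.667 = 21.889 ms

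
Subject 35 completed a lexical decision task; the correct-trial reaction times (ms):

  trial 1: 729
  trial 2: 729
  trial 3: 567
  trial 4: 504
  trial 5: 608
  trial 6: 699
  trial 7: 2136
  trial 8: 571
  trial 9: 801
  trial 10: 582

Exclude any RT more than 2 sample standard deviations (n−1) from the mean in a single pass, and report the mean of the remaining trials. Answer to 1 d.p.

643.3 ms

n = 10, ΣRT = 7926, M = 792.600
Σ(x−M)² = 2083366.40; s = √(2083366.40/9) = 481.129
Cutoffs: 792.600 ± 2·481.129 → [-169.7, 1754.9]
Outside: 2136 → excluded.
Retained (n=9): Σ = 5790, mean = 5790/9 = 643.333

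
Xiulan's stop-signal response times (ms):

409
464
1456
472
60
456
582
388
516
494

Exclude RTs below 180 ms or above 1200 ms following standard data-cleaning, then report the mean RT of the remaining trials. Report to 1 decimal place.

472.6 ms

Excluded: 60, 1456
Retained (n=8): Σ = 3781
Mean = 3781/8 = 472.6250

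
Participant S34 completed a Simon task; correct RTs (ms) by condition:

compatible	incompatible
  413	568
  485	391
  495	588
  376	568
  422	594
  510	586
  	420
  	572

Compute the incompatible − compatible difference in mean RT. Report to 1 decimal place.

85.7 ms

M(compatible) = 2701/6 = 450.167
M(incompatible) = 4287/8 = 535.875
Difference = 535.875 − 450.167 = 85.708 ms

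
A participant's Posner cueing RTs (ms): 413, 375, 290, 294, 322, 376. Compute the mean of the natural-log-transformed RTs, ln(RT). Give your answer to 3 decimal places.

5.835

ln(RT): 6.0234, 5.9269, 5.6699, 5.6836, 5.7746, 5.9296
Σ ln(RT) = 35.0080
Mean = 35.0080/6 = 5.83466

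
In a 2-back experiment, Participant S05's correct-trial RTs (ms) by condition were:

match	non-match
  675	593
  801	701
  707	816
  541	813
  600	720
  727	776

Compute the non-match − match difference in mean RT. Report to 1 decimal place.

61.3 ms

M(match) = 4051/6 = 675.167
M(non-match) = 4419/6 = 736.500
Difference = 736.500 − 675.167 = 61.333 ms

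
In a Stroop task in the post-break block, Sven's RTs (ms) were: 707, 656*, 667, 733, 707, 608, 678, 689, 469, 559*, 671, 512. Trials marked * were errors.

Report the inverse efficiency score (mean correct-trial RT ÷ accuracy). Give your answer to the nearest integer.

773 ms

Correct trials (n=10): 707, 667, 733, 707, 608, 678, 689, 469, 671, 512
Mean correct RT = 6441/10 = 644.1000 ms
Proportion correct = 10/12
IES = 644.1000 / (10/12) = 772.920 ms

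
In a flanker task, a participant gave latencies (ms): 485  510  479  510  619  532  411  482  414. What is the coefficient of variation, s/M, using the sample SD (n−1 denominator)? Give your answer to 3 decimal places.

n = 9, Σ = 4442, M = 493.5556
Σ(x−M)² = 31318.222; s = √(31318.222/8) = 62.5682
CV = 62.5682 / 493.5556 = 0.12677

0.127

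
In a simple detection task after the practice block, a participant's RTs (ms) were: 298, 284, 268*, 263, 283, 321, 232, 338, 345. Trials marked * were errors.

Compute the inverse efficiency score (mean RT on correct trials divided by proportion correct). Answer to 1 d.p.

Correct trials (n=8): 298, 284, 263, 283, 321, 232, 338, 345
Mean correct RT = 2364/8 = 295.5000 ms
Proportion correct = 8/9
IES = 295.5000 / (8/9) = 332.438 ms

332.4 ms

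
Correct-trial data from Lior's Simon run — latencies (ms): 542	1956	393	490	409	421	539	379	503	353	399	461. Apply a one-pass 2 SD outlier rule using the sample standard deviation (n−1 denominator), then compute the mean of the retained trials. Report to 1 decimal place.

444.5 ms

n = 12, ΣRT = 6845, M = 570.417
Σ(x−M)² = 2137770.92; s = √(2137770.92/11) = 440.843
Cutoffs: 570.417 ± 2·440.843 → [-311.3, 1452.1]
Outside: 1956 → excluded.
Retained (n=11): Σ = 4889, mean = 4889/11 = 444.455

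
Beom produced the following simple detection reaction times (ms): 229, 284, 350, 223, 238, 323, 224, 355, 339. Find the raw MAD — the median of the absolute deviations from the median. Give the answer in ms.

Sorted: 223, 224, 229, 238, 284, 323, 339, 350, 355 → median = 284
|x − 284|: 55, 0, 66, 61, 46, 39, 60, 71, 55
Sorted deviations: 0, 39, 46, 55, 55, 60, 61, 66, 71 → MAD = 55

55 ms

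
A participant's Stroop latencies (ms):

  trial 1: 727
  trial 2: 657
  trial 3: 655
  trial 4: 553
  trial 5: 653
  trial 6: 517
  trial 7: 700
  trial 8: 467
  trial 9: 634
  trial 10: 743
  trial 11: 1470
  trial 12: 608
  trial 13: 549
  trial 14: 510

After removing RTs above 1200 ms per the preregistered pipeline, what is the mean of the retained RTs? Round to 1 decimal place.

613.3 ms

Excluded: 1470
Retained (n=13): Σ = 7973
Mean = 7973/13 = 613.3077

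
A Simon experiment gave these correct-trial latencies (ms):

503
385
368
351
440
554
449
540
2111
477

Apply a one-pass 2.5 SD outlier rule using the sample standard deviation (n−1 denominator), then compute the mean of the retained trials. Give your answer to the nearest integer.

452 ms

n = 10, ΣRT = 6178, M = 617.800
Σ(x−M)² = 2520657.60; s = √(2520657.60/9) = 529.219
Cutoffs: 617.800 ± 2.5·529.219 → [-705.2, 1940.8]
Outside: 2111 → excluded.
Retained (n=9): Σ = 4067, mean = 4067/9 = 451.889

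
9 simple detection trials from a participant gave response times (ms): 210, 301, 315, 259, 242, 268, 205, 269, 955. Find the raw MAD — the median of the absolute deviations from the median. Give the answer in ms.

Sorted: 205, 210, 242, 259, 268, 269, 301, 315, 955 → median = 268
|x − 268|: 58, 33, 47, 9, 26, 0, 63, 1, 687
Sorted deviations: 0, 1, 9, 26, 33, 47, 58, 63, 687 → MAD = 33

33 ms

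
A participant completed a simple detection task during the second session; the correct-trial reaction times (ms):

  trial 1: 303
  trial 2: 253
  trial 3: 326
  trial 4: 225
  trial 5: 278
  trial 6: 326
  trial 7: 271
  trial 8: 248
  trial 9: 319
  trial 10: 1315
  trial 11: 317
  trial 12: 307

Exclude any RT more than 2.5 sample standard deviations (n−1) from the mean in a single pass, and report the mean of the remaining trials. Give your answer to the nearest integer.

288 ms

n = 12, ΣRT = 4488, M = 374.000
Σ(x−M)² = 978436.00; s = √(978436.00/11) = 298.243
Cutoffs: 374.000 ± 2.5·298.243 → [-371.6, 1119.6]
Outside: 1315 → excluded.
Retained (n=11): Σ = 3173, mean = 3173/11 = 288.455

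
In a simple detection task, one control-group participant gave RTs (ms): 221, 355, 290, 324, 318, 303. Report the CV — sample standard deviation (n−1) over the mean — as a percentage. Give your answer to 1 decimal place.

15.0%

n = 6, Σ = 1811, M = 301.8333
Σ(x−M)² = 10254.833; s = √(10254.833/5) = 45.2876
CV = 45.2876 / 301.8333 = 0.15004 = 15.004%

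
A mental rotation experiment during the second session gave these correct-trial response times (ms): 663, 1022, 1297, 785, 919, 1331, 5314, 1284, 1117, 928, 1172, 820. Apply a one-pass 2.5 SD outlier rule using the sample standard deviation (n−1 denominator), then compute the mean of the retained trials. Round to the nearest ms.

1031 ms

n = 12, ΣRT = 16652, M = 1387.667
Σ(x−M)² = 17333292.67; s = √(17333292.67/11) = 1255.290
Cutoffs: 1387.667 ± 2.5·1255.290 → [-1750.6, 4525.9]
Outside: 5314 → excluded.
Retained (n=11): Σ = 11338, mean = 11338/11 = 1030.727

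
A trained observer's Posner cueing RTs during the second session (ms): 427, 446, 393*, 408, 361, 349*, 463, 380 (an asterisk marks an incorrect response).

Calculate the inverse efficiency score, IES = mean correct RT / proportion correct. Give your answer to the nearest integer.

Correct trials (n=6): 427, 446, 408, 361, 463, 380
Mean correct RT = 2485/6 = 414.1667 ms
Proportion correct = 6/8
IES = 414.1667 / (6/8) = 552.222 ms

552 ms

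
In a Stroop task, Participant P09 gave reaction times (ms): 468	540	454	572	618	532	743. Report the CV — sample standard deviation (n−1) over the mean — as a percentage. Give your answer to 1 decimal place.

n = 7, Σ = 3927, M = 561.0000
Σ(x−M)² = 57874.000; s = √(57874.000/6) = 98.2124
CV = 98.2124 / 561.0000 = 0.17507 = 17.507%

17.5%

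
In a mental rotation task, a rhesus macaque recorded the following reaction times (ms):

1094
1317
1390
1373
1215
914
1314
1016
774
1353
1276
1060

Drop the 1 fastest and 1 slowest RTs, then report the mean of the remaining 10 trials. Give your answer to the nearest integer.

1193 ms

Sorted: 774, 914, 1016, 1060, 1094, 1215, 1276, 1314, 1317, 1353, 1373, 1390
Drop lowest 1 (774) and highest 1 (1390)
Remaining (n=10): Σ = 11932, mean = 11932/10 = 1193.200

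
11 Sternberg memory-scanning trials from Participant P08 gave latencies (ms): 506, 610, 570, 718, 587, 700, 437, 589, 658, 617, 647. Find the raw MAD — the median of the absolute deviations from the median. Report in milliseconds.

Sorted: 437, 506, 570, 587, 589, 610, 617, 647, 658, 700, 718 → median = 610
|x − 610|: 104, 0, 40, 108, 23, 90, 173, 21, 48, 7, 37
Sorted deviations: 0, 7, 21, 23, 37, 40, 48, 90, 104, 108, 173 → MAD = 40

40 ms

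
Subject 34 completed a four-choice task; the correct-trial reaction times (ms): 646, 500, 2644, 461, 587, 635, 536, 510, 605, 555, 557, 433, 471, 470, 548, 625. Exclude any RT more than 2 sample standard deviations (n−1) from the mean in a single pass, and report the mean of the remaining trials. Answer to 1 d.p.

n = 16, ΣRT = 10783, M = 673.938
Σ(x−M)² = 4204152.94; s = √(4204152.94/15) = 529.412
Cutoffs: 673.938 ± 2·529.412 → [-384.9, 1732.8]
Outside: 2644 → excluded.
Retained (n=15): Σ = 8139, mean = 8139/15 = 542.600

542.6 ms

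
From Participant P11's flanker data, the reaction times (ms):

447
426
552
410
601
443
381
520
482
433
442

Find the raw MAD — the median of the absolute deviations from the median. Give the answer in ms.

Sorted: 381, 410, 426, 433, 442, 443, 447, 482, 520, 552, 601 → median = 443
|x − 443|: 4, 17, 109, 33, 158, 0, 62, 77, 39, 10, 1
Sorted deviations: 0, 1, 4, 10, 17, 33, 39, 62, 77, 109, 158 → MAD = 33

33 ms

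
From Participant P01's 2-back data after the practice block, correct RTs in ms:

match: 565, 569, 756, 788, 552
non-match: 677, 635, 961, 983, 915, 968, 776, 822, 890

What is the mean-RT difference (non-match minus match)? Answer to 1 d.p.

201.4 ms

M(match) = 3230/5 = 646.000
M(non-match) = 7627/9 = 847.444
Difference = 847.444 − 646.000 = 201.444 ms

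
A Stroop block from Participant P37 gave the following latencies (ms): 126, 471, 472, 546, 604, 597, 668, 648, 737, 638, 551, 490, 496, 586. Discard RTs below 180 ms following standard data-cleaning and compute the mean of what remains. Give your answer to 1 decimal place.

577.2 ms

Excluded: 126
Retained (n=13): Σ = 7504
Mean = 7504/13 = 577.2308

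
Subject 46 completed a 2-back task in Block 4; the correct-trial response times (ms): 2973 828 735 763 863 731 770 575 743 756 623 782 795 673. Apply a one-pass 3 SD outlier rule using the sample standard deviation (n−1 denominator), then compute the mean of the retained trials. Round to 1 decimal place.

741.3 ms

n = 14, ΣRT = 12610, M = 900.714
Σ(x−M)² = 4699546.86; s = √(4699546.86/13) = 601.252
Cutoffs: 900.714 ± 3·601.252 → [-903.0, 2704.5]
Outside: 2973 → excluded.
Retained (n=13): Σ = 9637, mean = 9637/13 = 741.308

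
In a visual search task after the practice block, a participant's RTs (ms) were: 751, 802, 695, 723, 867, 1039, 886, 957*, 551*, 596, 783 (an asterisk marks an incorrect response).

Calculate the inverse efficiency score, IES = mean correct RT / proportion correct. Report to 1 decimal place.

Correct trials (n=9): 751, 802, 695, 723, 867, 1039, 886, 596, 783
Mean correct RT = 7142/9 = 793.5556 ms
Proportion correct = 9/11
IES = 793.5556 / (9/11) = 969.901 ms

969.9 ms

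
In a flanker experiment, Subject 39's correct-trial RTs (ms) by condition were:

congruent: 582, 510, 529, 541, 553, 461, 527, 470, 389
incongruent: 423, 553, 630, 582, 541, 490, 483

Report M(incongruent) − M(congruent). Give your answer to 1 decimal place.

M(congruent) = 4562/9 = 506.889
M(incongruent) = 3702/7 = 528.857
Difference = 528.857 − 506.889 = 21.968 ms

22.0 ms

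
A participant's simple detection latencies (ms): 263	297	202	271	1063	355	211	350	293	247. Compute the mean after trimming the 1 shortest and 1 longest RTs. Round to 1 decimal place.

285.9 ms

Sorted: 202, 211, 247, 263, 271, 293, 297, 350, 355, 1063
Drop lowest 1 (202) and highest 1 (1063)
Remaining (n=8): Σ = 2287, mean = 2287/8 = 285.875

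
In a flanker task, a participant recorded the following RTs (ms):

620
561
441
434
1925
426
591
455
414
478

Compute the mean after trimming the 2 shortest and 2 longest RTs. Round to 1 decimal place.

Sorted: 414, 426, 434, 441, 455, 478, 561, 591, 620, 1925
Drop lowest 2 (414, 426) and highest 2 (620, 1925)
Remaining (n=6): Σ = 2960, mean = 2960/6 = 493.333

493.3 ms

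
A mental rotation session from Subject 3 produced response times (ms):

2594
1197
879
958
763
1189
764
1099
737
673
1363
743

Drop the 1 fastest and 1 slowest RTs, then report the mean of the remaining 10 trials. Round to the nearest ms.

Sorted: 673, 737, 743, 763, 764, 879, 958, 1099, 1189, 1197, 1363, 2594
Drop lowest 1 (673) and highest 1 (2594)
Remaining (n=10): Σ = 9692, mean = 9692/10 = 969.200

969 ms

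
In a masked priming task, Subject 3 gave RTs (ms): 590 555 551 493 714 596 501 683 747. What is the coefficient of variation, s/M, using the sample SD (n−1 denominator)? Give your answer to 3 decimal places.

0.152

n = 9, Σ = 5430, M = 603.3333
Σ(x−M)² = 67186.000; s = √(67186.000/8) = 91.6420
CV = 91.6420 / 603.3333 = 0.15189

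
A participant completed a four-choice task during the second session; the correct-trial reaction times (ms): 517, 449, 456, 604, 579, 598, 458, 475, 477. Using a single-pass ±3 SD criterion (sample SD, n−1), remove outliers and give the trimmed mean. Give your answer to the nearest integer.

513 ms

n = 9, ΣRT = 4613, M = 512.556
Σ(x−M)² = 32986.22; s = √(32986.22/8) = 64.213
Cutoffs: 512.556 ± 3·64.213 → [319.9, 705.2]
No RTs fall outside the cutoffs; all 9 retained. Mean = 4613/9 = 512.556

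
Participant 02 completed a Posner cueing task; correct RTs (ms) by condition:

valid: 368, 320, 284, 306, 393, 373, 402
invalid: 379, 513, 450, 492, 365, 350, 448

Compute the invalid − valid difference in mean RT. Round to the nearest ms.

M(valid) = 2446/7 = 349.429
M(invalid) = 2997/7 = 428.143
Difference = 428.143 − 349.429 = 78.714 ms

79 ms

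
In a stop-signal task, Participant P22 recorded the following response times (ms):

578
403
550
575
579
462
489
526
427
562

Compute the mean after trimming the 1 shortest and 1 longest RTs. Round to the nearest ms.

Sorted: 403, 427, 462, 489, 526, 550, 562, 575, 578, 579
Drop lowest 1 (403) and highest 1 (579)
Remaining (n=8): Σ = 4169, mean = 4169/8 = 521.125

521 ms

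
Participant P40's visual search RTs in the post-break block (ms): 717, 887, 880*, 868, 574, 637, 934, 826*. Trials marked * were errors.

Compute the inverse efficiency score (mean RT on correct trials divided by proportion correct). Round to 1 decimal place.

Correct trials (n=6): 717, 887, 868, 574, 637, 934
Mean correct RT = 4617/6 = 769.5000 ms
Proportion correct = 6/8
IES = 769.5000 / (6/8) = 1026.000 ms

1026.0 ms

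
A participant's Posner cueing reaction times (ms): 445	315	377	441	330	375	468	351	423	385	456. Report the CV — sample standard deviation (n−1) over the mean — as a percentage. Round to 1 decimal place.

13.3%

n = 11, Σ = 4366, M = 396.9091
Σ(x−M)² = 27794.909; s = √(27794.909/10) = 52.7209
CV = 52.7209 / 396.9091 = 0.13283 = 13.283%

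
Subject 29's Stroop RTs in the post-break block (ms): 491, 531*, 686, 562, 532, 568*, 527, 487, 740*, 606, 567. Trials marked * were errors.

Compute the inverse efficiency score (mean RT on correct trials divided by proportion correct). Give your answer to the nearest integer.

766 ms

Correct trials (n=8): 491, 686, 562, 532, 527, 487, 606, 567
Mean correct RT = 4458/8 = 557.2500 ms
Proportion correct = 8/11
IES = 557.2500 / (8/11) = 766.219 ms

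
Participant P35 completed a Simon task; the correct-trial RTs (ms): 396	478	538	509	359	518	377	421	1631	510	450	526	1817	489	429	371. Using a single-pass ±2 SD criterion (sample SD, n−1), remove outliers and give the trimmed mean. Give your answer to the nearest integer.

455 ms

n = 16, ΣRT = 9819, M = 613.688
Σ(x−M)² = 2886331.44; s = √(2886331.44/15) = 438.659
Cutoffs: 613.688 ± 2·438.659 → [-263.6, 1491.0]
Outside: 1631, 1817 → excluded.
Retained (n=14): Σ = 6371, mean = 6371/14 = 455.071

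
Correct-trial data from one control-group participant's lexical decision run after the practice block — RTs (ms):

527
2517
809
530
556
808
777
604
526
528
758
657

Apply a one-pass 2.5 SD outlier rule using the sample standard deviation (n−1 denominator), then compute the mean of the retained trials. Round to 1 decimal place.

643.6 ms

n = 12, ΣRT = 9597, M = 799.750
Σ(x−M)² = 3365416.25; s = √(3365416.25/11) = 553.125
Cutoffs: 799.750 ± 2.5·553.125 → [-583.1, 2182.6]
Outside: 2517 → excluded.
Retained (n=11): Σ = 7080, mean = 7080/11 = 643.636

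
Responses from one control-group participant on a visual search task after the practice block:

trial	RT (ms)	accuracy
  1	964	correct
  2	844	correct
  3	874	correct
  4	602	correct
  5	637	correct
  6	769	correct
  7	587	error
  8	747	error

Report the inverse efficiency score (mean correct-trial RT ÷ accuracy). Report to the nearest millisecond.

1042 ms

Correct trials (n=6): 964, 844, 874, 602, 637, 769
Mean correct RT = 4690/6 = 781.6667 ms
Proportion correct = 6/8
IES = 781.6667 / (6/8) = 1042.222 ms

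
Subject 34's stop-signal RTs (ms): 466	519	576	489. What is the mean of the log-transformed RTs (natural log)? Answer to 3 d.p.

6.236

ln(RT): 6.1442, 6.2519, 6.3561, 6.1924
Σ ln(RT) = 24.9446
Mean = 24.9446/4 = 6.23614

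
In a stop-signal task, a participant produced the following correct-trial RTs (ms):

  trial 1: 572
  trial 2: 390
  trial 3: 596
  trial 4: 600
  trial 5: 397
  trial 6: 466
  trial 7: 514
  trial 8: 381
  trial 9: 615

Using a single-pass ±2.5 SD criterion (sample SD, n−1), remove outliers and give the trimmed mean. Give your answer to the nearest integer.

n = 9, ΣRT = 4531, M = 503.444
Σ(x−M)² = 75740.22; s = √(75740.22/8) = 97.301
Cutoffs: 503.444 ± 2.5·97.301 → [260.2, 746.7]
No RTs fall outside the cutoffs; all 9 retained. Mean = 4531/9 = 503.444

503 ms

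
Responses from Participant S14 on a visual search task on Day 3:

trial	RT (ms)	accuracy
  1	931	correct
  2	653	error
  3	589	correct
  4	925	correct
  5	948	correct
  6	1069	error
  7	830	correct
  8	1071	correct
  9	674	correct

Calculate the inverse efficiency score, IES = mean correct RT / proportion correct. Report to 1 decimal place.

Correct trials (n=7): 931, 589, 925, 948, 830, 1071, 674
Mean correct RT = 5968/7 = 852.5714 ms
Proportion correct = 7/9
IES = 852.5714 / (7/9) = 1096.163 ms

1096.2 ms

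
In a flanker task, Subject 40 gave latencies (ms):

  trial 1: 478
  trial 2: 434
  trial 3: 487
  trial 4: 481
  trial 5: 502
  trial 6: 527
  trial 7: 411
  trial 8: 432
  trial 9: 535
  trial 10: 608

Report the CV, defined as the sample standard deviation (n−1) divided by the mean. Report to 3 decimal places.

0.119

n = 10, Σ = 4895, M = 489.5000
Σ(x−M)² = 30434.500; s = √(30434.500/9) = 58.1516
CV = 58.1516 / 489.5000 = 0.11880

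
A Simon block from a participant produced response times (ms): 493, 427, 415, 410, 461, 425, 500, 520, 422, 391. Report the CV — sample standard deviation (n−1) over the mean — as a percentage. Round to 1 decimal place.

n = 10, Σ = 4464, M = 446.4000
Σ(x−M)² = 17484.400; s = √(17484.400/9) = 44.0762
CV = 44.0762 / 446.4000 = 0.09874 = 9.874%

9.9%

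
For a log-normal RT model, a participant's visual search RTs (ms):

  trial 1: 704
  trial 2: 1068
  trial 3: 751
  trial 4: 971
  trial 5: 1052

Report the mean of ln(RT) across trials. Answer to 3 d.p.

ln(RT): 6.5568, 6.9735, 6.6214, 6.8783, 6.9584
Σ ln(RT) = 33.9885
Mean = 33.9885/5 = 6.79770

6.798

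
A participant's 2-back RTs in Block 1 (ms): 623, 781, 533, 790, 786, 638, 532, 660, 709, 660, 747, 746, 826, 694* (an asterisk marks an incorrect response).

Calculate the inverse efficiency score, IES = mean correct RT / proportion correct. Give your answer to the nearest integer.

Correct trials (n=13): 623, 781, 533, 790, 786, 638, 532, 660, 709, 660, 747, 746, 826
Mean correct RT = 9031/13 = 694.6923 ms
Proportion correct = 13/14
IES = 694.6923 / (13/14) = 748.130 ms

748 ms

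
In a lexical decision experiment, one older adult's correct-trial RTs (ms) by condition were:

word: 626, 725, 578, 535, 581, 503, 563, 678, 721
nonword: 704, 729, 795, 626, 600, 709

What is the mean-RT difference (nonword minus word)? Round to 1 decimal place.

81.6 ms

M(word) = 5510/9 = 612.222
M(nonword) = 4163/6 = 693.833
Difference = 693.833 − 612.222 = 81.611 ms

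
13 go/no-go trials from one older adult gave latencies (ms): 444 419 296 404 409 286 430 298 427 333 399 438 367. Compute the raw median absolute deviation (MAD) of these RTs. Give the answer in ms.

34 ms

Sorted: 286, 296, 298, 333, 367, 399, 404, 409, 419, 427, 430, 438, 444 → median = 404
|x − 404|: 40, 15, 108, 0, 5, 118, 26, 106, 23, 71, 5, 34, 37
Sorted deviations: 0, 5, 5, 15, 23, 26, 34, 37, 40, 71, 106, 108, 118 → MAD = 34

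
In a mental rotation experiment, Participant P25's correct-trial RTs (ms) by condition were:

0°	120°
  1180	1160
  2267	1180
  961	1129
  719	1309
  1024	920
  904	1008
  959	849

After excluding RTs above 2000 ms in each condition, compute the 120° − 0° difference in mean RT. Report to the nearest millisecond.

121 ms

0°: exclude 2267
M(0°) = 5747/6 = 957.833
M(120°) = 7555/7 = 1079.286
Difference = 1079.286 − 957.833 = 121.452 ms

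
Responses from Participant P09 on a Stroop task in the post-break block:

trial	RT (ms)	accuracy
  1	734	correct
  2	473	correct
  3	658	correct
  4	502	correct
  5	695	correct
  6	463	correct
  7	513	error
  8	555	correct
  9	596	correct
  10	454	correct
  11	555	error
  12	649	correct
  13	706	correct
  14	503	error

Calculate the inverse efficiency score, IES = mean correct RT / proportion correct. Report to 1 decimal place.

Correct trials (n=11): 734, 473, 658, 502, 695, 463, 555, 596, 454, 649, 706
Mean correct RT = 6485/11 = 589.5455 ms
Proportion correct = 11/14
IES = 589.5455 / (11/14) = 750.331 ms

750.3 ms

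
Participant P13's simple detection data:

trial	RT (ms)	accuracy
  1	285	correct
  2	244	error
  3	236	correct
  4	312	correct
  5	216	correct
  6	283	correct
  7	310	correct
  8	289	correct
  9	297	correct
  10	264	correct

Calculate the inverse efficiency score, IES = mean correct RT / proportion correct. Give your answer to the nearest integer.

308 ms

Correct trials (n=9): 285, 236, 312, 216, 283, 310, 289, 297, 264
Mean correct RT = 2492/9 = 276.8889 ms
Proportion correct = 9/10
IES = 276.8889 / (9/10) = 307.654 ms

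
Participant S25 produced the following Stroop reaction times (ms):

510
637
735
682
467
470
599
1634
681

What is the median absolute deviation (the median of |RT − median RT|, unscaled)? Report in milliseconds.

Sorted: 467, 470, 510, 599, 637, 681, 682, 735, 1634 → median = 637
|x − 637|: 127, 0, 98, 45, 170, 167, 38, 997, 44
Sorted deviations: 0, 38, 44, 45, 98, 127, 167, 170, 997 → MAD = 98

98 ms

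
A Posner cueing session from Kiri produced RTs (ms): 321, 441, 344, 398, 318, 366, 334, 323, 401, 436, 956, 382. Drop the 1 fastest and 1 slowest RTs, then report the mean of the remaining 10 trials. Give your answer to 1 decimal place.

Sorted: 318, 321, 323, 334, 344, 366, 382, 398, 401, 436, 441, 956
Drop lowest 1 (318) and highest 1 (956)
Remaining (n=10): Σ = 3746, mean = 3746/10 = 374.600

374.6 ms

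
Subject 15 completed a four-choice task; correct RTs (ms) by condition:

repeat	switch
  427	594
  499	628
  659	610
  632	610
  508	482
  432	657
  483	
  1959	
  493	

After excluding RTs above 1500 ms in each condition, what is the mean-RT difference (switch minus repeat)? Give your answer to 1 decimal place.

repeat: exclude 1959
M(repeat) = 4133/8 = 516.625
M(switch) = 3581/6 = 596.833
Difference = 596.833 − 516.625 = 80.208 ms

80.2 ms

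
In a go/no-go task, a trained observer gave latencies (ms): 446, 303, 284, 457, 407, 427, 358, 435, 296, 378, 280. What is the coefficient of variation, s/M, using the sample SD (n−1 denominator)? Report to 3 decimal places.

n = 11, Σ = 4071, M = 370.0909
Σ(x−M)² = 47856.909; s = √(47856.909/10) = 69.1787
CV = 69.1787 / 370.0909 = 0.18692

0.187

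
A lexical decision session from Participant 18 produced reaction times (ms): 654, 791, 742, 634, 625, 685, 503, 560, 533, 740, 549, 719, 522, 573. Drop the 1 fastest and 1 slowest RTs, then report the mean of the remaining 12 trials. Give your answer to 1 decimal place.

Sorted: 503, 522, 533, 549, 560, 573, 625, 634, 654, 685, 719, 740, 742, 791
Drop lowest 1 (503) and highest 1 (791)
Remaining (n=12): Σ = 7536, mean = 7536/12 = 628.000

628.0 ms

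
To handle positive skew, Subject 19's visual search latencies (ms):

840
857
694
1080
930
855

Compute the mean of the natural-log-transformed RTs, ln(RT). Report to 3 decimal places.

ln(RT): 6.7334, 6.7534, 6.5425, 6.9847, 6.8352, 6.7511
Σ ln(RT) = 40.6003
Mean = 40.6003/6 = 6.76672

6.767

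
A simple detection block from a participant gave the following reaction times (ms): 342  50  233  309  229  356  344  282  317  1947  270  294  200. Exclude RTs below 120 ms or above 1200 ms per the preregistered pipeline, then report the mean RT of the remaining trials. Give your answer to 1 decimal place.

Excluded: 50, 1947
Retained (n=11): Σ = 3176
Mean = 3176/11 = 288.7273

288.7 ms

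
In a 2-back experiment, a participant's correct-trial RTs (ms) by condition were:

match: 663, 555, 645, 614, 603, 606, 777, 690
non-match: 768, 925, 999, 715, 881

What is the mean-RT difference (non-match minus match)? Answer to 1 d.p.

213.5 ms

M(match) = 5153/8 = 644.125
M(non-match) = 4288/5 = 857.600
Difference = 857.600 − 644.125 = 213.475 ms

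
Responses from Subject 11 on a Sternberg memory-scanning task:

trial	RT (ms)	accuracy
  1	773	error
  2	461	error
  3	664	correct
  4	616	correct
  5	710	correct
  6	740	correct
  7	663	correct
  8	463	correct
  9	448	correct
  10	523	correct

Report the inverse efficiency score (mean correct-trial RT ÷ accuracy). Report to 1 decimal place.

Correct trials (n=8): 664, 616, 710, 740, 663, 463, 448, 523
Mean correct RT = 4827/8 = 603.3750 ms
Proportion correct = 8/10
IES = 603.3750 / (8/10) = 754.219 ms

754.2 ms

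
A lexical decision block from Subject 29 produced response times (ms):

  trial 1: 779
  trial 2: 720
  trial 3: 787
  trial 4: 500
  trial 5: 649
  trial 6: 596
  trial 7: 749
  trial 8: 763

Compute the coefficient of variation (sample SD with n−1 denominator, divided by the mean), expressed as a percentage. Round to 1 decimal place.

n = 8, Σ = 5543, M = 692.8750
Σ(x−M)² = 73590.875; s = √(73590.875/7) = 102.5328
CV = 102.5328 / 692.8750 = 0.14798 = 14.798%

14.8%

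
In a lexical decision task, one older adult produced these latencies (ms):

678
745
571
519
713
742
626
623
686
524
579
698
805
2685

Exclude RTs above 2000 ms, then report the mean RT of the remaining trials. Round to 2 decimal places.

654.54 ms

Excluded: 2685
Retained (n=13): Σ = 8509
Mean = 8509/13 = 654.5385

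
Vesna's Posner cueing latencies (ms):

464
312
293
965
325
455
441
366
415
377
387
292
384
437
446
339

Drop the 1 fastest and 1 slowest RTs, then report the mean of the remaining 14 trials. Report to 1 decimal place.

388.6 ms

Sorted: 292, 293, 312, 325, 339, 366, 377, 384, 387, 415, 437, 441, 446, 455, 464, 965
Drop lowest 1 (292) and highest 1 (965)
Remaining (n=14): Σ = 5441, mean = 5441/14 = 388.643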